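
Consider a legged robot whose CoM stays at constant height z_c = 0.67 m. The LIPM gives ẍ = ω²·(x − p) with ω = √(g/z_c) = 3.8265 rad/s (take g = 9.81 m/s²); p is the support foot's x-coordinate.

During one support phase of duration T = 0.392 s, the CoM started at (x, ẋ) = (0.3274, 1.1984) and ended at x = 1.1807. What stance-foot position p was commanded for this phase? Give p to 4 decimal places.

ωT = 3.8265·0.392 = 1.499988; cosh(ωT) = 2.352384, sinh(ωT) = 2.129251
x(T) = p + (x₀−p)·cosh(ωT) + (ẋ₀/ω)·sinh(ωT) ⇒ p·(1 − cosh) = x(T) − x₀·cosh − (ẋ₀/ω)·sinh
numerator   = 1.1807 − (0.3274)·2.352384 − (1.1984/3.8265)·2.129251 = -0.256319
denominator = 1 − 2.352384 = -1.352384
p = -0.256319 / -1.352384 = 0.1895

p = 0.1895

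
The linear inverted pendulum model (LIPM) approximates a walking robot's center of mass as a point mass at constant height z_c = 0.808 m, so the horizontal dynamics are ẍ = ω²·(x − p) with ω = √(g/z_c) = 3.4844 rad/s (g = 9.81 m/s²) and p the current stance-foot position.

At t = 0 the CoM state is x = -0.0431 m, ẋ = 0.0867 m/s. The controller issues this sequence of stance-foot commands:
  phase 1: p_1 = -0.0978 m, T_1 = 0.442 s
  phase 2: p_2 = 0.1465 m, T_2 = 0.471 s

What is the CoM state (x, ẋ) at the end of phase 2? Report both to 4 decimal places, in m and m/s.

phase 1: p=-0.0978, T=0.442, ωT=1.540105, cosh=2.439719, sinh=2.225360; start (x,ẋ)=(-0.043100, 0.086700) → end (x,ẋ)=(0.091025, 0.635670)
phase 2: p=0.1465, T=0.471, ωT=1.641152, cosh=2.677435, sinh=2.483679; start (x,ẋ)=(0.091025, 0.635670) → end (x,ẋ)=(0.451074, 1.221875)

x = 0.4511, ẋ = 1.2219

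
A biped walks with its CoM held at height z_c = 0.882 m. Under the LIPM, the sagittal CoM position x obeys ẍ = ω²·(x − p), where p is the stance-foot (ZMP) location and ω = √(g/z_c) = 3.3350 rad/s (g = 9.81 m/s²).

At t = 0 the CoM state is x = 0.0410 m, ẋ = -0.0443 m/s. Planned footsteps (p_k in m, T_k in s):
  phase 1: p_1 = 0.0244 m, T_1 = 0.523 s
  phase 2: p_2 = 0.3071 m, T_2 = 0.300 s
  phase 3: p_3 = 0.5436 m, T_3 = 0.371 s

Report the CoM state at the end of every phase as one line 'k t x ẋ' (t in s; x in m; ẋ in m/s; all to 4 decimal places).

phase 1: p=0.0244, T=0.523, ωT=1.744205, cosh=2.948068, sinh=2.773284; start (x,ẋ)=(0.041000, -0.044300) → end (x,ẋ)=(0.036499, 0.022932)
phase 2: p=0.3071, T=0.300, ωT=1.000500, cosh=1.543668, sinh=1.175973; start (x,ẋ)=(0.036499, 0.022932) → end (x,ẋ)=(-0.102531, -1.025860)
phase 3: p=0.5436, T=0.371, ωT=1.237285, cosh=1.868208, sinh=1.578037; start (x,ẋ)=(-0.102531, -1.025860) → end (x,ẋ)=(-1.148918, -5.316949)

1 0.5230 0.0365 0.0229
2 0.8230 -0.1025 -1.0259
3 1.1940 -1.1489 -5.3169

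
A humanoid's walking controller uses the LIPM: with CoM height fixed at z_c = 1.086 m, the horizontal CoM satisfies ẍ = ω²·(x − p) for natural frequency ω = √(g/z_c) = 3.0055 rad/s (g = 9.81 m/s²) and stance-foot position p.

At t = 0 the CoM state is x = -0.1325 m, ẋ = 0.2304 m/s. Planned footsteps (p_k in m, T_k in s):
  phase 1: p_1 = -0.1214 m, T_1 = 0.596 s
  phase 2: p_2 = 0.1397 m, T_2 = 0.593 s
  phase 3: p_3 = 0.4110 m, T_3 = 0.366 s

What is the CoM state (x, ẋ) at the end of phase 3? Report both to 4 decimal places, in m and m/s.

x = 1.1296, ẋ = 2.4777

phase 1: p=-0.1214, T=0.596, ωT=1.791278, cosh=3.081929, sinh=2.915182; start (x,ẋ)=(-0.132500, 0.230400) → end (x,ẋ)=(0.067867, 0.612823)
phase 2: p=0.1397, T=0.593, ωT=1.782261, cosh=3.055770, sinh=2.887512; start (x,ẋ)=(0.067867, 0.612823) → end (x,ẋ)=(0.508960, 1.249248)
phase 3: p=0.4110, T=0.366, ωT=1.100013, cosh=1.668536, sinh=1.335669; start (x,ẋ)=(0.508960, 1.249248) → end (x,ẋ)=(1.129626, 2.477661)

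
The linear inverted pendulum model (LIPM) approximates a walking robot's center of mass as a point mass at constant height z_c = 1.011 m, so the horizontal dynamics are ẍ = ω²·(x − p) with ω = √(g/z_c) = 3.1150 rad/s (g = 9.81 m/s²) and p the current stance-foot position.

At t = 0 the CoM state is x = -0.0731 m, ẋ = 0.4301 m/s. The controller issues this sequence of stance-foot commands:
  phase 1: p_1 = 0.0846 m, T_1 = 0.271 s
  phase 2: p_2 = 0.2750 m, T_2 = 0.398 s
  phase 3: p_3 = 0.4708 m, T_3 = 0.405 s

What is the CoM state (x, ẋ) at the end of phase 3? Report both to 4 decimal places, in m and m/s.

x = -1.3554, ẋ = -5.4348

phase 1: p=0.0846, T=0.271, ωT=0.844165, cosh=1.377975, sinh=0.948059; start (x,ẋ)=(-0.073100, 0.430100) → end (x,ẋ)=(-0.001805, 0.126947)
phase 2: p=0.2750, T=0.398, ωT=1.239770, cosh=1.872135, sinh=1.582684; start (x,ẋ)=(-0.001805, 0.126947) → end (x,ẋ)=(-0.178716, -1.127002)
phase 3: p=0.4708, T=0.405, ωT=1.261575, cosh=1.907093, sinh=1.623885; start (x,ẋ)=(-0.178716, -1.127002) → end (x,ẋ)=(-1.355406, -5.434809)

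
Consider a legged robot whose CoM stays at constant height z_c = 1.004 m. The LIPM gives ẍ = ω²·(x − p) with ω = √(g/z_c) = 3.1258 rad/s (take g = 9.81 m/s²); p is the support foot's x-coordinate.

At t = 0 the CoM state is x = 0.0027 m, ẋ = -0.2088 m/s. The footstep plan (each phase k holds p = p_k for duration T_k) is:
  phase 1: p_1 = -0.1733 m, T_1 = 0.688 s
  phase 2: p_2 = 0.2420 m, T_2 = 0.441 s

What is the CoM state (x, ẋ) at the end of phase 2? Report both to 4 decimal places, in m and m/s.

phase 1: p=-0.1733, T=0.688, ωT=2.150550, cosh=4.353002, sinh=4.236582; start (x,ẋ)=(0.002700, -0.208800) → end (x,ẋ)=(0.309829, 1.421810)
phase 2: p=0.2420, T=0.441, ωT=1.378478, cosh=2.110409, sinh=1.858447; start (x,ẋ)=(0.309829, 1.421810) → end (x,ẋ)=(1.230486, 3.394630)

x = 1.2305, ẋ = 3.3946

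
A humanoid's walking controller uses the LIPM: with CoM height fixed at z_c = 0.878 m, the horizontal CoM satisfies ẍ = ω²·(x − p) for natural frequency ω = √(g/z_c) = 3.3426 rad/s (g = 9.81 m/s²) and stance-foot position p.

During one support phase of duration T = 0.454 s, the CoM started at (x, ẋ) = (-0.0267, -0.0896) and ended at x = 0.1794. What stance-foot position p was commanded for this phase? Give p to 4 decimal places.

ωT = 3.3426·0.454 = 1.517540; cosh(ωT) = 2.390122, sinh(ωT) = 2.170871
x(T) = p + (x₀−p)·cosh(ωT) + (ẋ₀/ω)·sinh(ωT) ⇒ p·(1 − cosh) = x(T) − x₀·cosh − (ẋ₀/ω)·sinh
numerator   = 0.1794 − (-0.0267)·2.390122 − (-0.0896/3.3426)·2.170871 = 0.301408
denominator = 1 − 2.390122 = -1.390122
p = 0.301408 / -1.390122 = -0.2168

p = -0.2168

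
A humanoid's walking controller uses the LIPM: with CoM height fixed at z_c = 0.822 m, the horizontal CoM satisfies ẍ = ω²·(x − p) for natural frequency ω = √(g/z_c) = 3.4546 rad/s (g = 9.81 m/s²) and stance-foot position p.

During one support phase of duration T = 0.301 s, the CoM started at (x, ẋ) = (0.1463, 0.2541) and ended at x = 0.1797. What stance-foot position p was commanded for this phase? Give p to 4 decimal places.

ωT = 3.4546·0.301 = 1.039835; cosh(ωT) = 1.591131, sinh(ωT) = 1.237618
x(T) = p + (x₀−p)·cosh(ωT) + (ẋ₀/ω)·sinh(ωT) ⇒ p·(1 − cosh) = x(T) − x₀·cosh − (ẋ₀/ω)·sinh
numerator   = 0.1797 − (0.1463)·1.591131 − (0.2541/3.4546)·1.237618 = -0.144114
denominator = 1 − 1.591131 = -0.591131
p = -0.144114 / -0.591131 = 0.2438

p = 0.2438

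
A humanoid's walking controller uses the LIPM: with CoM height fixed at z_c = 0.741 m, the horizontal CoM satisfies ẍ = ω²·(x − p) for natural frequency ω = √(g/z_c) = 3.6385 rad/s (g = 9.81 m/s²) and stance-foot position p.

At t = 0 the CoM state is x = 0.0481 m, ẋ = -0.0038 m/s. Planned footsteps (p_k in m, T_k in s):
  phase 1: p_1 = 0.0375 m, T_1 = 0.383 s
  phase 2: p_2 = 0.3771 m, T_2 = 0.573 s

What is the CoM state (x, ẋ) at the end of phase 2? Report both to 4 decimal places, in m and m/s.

phase 1: p=0.0375, T=0.383, ωT=1.393546, cosh=2.138652, sinh=1.890458; start (x,ẋ)=(0.048100, -0.003800) → end (x,ẋ)=(0.058195, 0.064784)
phase 2: p=0.3771, T=0.573, ωT=2.084861, cosh=4.083897, sinh=3.959572; start (x,ẋ)=(0.058195, 0.064784) → end (x,ẋ)=(-0.854772, -4.329856)

x = -0.8548, ẋ = -4.3299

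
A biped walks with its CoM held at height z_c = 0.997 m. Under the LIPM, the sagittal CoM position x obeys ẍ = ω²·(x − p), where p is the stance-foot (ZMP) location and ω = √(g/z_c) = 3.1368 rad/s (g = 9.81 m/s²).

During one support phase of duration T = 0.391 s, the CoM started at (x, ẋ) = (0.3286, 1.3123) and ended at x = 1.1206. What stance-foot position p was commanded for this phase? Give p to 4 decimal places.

ωT = 3.1368·0.391 = 1.226489; cosh(ωT) = 1.851279, sinh(ωT) = 1.557959
x(T) = p + (x₀−p)·cosh(ωT) + (ẋ₀/ω)·sinh(ωT) ⇒ p·(1 − cosh) = x(T) − x₀·cosh − (ẋ₀/ω)·sinh
numerator   = 1.1206 − (0.3286)·1.851279 − (1.3123/3.1368)·1.557959 = -0.139512
denominator = 1 − 1.851279 = -0.851279
p = -0.139512 / -0.851279 = 0.1639

p = 0.1639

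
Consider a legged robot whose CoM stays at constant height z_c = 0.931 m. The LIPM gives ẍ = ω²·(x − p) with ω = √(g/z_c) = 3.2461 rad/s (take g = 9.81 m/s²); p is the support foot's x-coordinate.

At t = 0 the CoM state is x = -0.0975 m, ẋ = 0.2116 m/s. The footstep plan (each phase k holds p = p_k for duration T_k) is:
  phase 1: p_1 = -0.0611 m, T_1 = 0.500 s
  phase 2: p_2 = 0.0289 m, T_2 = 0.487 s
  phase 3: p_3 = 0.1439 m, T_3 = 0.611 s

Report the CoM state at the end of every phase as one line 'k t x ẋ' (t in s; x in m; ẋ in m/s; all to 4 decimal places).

phase 1: p=-0.0611, T=0.500, ωT=1.623050, cosh=2.632911, sinh=2.435615; start (x,ẋ)=(-0.097500, 0.211600) → end (x,ẋ)=(0.001830, 0.269336)
phase 2: p=0.0289, T=0.487, ωT=1.580851, cosh=2.532444, sinh=2.326644; start (x,ẋ)=(0.001830, 0.269336) → end (x,ẋ)=(0.153393, 0.477631)
phase 3: p=0.1439, T=0.611, ωT=1.983367, cosh=3.702388, sinh=3.564783; start (x,ẋ)=(0.153393, 0.477631) → end (x,ẋ)=(0.703571, 1.878231)

1 0.5000 0.0018 0.2693
2 0.9870 0.1534 0.4776
3 1.5980 0.7036 1.8782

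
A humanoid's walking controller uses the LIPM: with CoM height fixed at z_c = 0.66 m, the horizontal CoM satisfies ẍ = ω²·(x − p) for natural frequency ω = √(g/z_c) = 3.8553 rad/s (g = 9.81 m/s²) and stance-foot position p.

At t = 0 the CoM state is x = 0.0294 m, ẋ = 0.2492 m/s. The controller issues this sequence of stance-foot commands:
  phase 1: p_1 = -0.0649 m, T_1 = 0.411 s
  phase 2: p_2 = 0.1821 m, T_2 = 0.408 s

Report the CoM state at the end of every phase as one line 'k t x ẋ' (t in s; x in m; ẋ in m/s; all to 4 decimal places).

1 0.4110 0.3257 1.4825
2 0.8190 1.4302 5.0044

phase 1: p=-0.0649, T=0.411, ωT=1.584528, cosh=2.541017, sinh=2.335973; start (x,ẋ)=(0.029400, 0.249200) → end (x,ẋ)=(0.325711, 1.482476)
phase 2: p=0.1821, T=0.408, ωT=1.572962, cosh=2.514169, sinh=2.306739; start (x,ẋ)=(0.325711, 1.482476) → end (x,ẋ)=(1.430172, 5.004354)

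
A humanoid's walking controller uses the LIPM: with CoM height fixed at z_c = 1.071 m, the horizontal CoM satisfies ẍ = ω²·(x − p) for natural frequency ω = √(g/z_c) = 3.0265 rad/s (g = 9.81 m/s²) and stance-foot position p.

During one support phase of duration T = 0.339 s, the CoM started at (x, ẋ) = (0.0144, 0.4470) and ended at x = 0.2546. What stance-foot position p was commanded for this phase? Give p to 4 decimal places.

ωT = 3.0265·0.339 = 1.025984; cosh(ωT) = 1.574141, sinh(ωT) = 1.215697
x(T) = p + (x₀−p)·cosh(ωT) + (ẋ₀/ω)·sinh(ωT) ⇒ p·(1 − cosh) = x(T) − x₀·cosh − (ẋ₀/ω)·sinh
numerator   = 0.2546 − (0.0144)·1.574141 − (0.4470/3.0265)·1.215697 = 0.052380
denominator = 1 − 1.574141 = -0.574141
p = 0.052380 / -0.574141 = -0.0912

p = -0.0912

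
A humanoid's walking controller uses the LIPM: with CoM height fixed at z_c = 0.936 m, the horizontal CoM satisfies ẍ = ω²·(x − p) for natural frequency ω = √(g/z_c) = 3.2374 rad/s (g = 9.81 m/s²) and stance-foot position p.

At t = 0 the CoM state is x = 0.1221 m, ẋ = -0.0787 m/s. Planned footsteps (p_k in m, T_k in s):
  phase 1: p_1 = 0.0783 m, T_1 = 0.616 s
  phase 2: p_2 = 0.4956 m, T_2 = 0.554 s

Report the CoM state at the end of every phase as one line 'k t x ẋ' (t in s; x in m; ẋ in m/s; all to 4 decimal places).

1 0.6160 0.1545 0.2168
2 1.1700 -0.3621 -2.5570

phase 1: p=0.0783, T=0.616, ωT=1.994238, cosh=3.741362, sinh=3.605244; start (x,ẋ)=(0.122100, -0.078700) → end (x,ẋ)=(0.154529, 0.216772)
phase 2: p=0.4956, T=0.554, ωT=1.793520, cosh=3.088472, sinh=2.922098; start (x,ẋ)=(0.154529, 0.216772) → end (x,ẋ)=(-0.362127, -2.557034)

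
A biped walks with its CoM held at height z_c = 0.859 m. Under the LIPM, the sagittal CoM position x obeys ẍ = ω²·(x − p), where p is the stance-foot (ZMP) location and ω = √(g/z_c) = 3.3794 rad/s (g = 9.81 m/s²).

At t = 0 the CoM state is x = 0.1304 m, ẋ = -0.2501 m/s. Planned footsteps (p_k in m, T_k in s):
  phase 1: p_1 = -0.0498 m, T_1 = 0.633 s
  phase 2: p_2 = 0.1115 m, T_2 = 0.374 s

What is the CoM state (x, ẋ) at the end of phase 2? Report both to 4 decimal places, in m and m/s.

phase 1: p=-0.0498, T=0.633, ωT=2.139160, cosh=4.305028, sinh=4.187275; start (x,ẋ)=(0.130400, -0.250100) → end (x,ẋ)=(0.416078, 1.473228)
phase 2: p=0.1115, T=0.374, ωT=1.263896, cosh=1.910867, sinh=1.628315; start (x,ẋ)=(0.416078, 1.473228) → end (x,ẋ)=(1.403361, 4.491150)

x = 1.4034, ẋ = 4.4912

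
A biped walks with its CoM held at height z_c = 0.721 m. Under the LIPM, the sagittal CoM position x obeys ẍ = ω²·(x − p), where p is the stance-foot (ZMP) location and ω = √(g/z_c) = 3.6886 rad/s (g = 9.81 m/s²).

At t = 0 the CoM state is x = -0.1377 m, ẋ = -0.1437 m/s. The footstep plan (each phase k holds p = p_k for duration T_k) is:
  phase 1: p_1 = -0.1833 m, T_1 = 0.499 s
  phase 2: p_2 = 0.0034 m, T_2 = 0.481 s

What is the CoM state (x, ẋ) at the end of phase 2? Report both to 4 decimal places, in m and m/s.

x = -0.4383, ẋ = -1.5208

phase 1: p=-0.1833, T=0.499, ωT=1.840611, cosh=3.229555, sinh=3.070834; start (x,ẋ)=(-0.137700, -0.143700) → end (x,ẋ)=(-0.155665, 0.052428)
phase 2: p=0.0034, T=0.481, ωT=1.774217, cosh=3.032638, sinh=2.863022; start (x,ẋ)=(-0.155665, 0.052428) → end (x,ẋ)=(-0.438295, -1.520823)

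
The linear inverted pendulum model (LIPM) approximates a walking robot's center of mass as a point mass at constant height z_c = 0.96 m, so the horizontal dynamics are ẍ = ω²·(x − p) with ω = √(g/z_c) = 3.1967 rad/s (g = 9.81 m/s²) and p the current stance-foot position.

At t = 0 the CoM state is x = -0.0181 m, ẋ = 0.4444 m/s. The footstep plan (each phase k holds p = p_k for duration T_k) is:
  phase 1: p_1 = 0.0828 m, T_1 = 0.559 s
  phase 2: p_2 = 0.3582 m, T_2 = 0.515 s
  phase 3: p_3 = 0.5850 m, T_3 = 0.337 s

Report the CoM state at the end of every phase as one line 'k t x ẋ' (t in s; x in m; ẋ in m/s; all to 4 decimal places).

1 0.5590 0.1765 0.4280
2 1.0740 0.2038 -0.2990
3 1.4110 -0.1610 -2.0716

phase 1: p=0.0828, T=0.559, ωT=1.786955, cosh=3.069357, sinh=2.901887; start (x,ẋ)=(-0.018100, 0.444400) → end (x,ẋ)=(0.176518, 0.428027)
phase 2: p=0.3582, T=0.515, ωT=1.646300, cosh=2.690257, sinh=2.497495; start (x,ẋ)=(0.176518, 0.428027) → end (x,ẋ)=(0.203833, -0.299004)
phase 3: p=0.5850, T=0.337, ωT=1.077288, cosh=1.638611, sinh=1.298093; start (x,ẋ)=(0.203833, -0.299004) → end (x,ẋ)=(-0.161001, -2.071645)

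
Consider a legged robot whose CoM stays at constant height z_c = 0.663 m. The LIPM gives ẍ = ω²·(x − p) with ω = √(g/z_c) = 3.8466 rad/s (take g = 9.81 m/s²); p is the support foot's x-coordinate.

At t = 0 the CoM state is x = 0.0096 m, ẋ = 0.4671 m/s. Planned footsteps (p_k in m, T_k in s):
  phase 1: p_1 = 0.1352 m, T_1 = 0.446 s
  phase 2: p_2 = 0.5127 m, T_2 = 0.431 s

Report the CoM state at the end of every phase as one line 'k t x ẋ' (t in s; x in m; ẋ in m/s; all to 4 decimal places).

1 0.4460 0.1014 0.0409
2 0.8770 -0.5789 -3.8897

phase 1: p=0.1352, T=0.446, ωT=1.715584, cosh=2.869889, sinh=2.690030; start (x,ẋ)=(0.009600, 0.467100) → end (x,ẋ)=(0.101397, 0.040883)
phase 2: p=0.5127, T=0.431, ωT=1.657885, cosh=2.719369, sinh=2.528828; start (x,ẋ)=(0.101397, 0.040883) → end (x,ẋ)=(-0.578906, -3.889724)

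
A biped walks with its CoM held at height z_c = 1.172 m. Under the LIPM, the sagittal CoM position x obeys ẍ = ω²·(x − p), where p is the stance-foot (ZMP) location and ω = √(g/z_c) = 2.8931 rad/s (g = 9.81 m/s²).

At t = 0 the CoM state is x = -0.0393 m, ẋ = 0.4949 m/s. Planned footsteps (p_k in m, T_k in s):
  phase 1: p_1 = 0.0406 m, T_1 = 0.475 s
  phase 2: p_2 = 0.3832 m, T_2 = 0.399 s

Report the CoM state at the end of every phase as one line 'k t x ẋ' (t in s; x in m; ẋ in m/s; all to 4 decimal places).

1 0.4750 0.1890 0.6130
2 0.8740 0.3472 0.2663

phase 1: p=0.0406, T=0.475, ωT=1.374222, cosh=2.102520, sinh=1.849483; start (x,ẋ)=(-0.039300, 0.494900) → end (x,ẋ)=(0.188985, 0.613013)
phase 2: p=0.3832, T=0.399, ωT=1.154347, cosh=1.743607, sinh=1.428344; start (x,ẋ)=(0.188985, 0.613013) → end (x,ẋ)=(0.347215, 0.266292)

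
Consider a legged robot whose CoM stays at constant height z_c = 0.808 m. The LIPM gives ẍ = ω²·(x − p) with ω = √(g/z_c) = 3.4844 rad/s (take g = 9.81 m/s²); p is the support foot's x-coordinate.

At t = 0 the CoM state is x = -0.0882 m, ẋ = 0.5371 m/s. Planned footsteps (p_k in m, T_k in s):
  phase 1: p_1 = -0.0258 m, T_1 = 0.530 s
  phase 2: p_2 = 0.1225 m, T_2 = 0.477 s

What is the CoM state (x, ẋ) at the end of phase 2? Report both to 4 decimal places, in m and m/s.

x = 1.2469, ẋ = 4.0385

phase 1: p=-0.0258, T=0.530, ωT=1.846732, cosh=3.248411, sinh=3.090659; start (x,ẋ)=(-0.088200, 0.537100) → end (x,ẋ)=(0.247906, 1.072730)
phase 2: p=0.1225, T=0.477, ωT=1.662059, cosh=2.729949, sinh=2.540201; start (x,ẋ)=(0.247906, 1.072730) → end (x,ẋ)=(1.246895, 4.038479)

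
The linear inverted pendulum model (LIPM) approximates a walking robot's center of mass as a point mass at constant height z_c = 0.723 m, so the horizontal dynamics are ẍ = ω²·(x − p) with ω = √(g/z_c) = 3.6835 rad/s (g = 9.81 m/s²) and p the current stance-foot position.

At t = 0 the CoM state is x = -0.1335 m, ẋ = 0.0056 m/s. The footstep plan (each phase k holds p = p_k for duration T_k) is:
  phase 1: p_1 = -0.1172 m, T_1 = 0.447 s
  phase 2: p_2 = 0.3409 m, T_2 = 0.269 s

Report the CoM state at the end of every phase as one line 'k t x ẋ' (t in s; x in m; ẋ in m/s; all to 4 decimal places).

phase 1: p=-0.1172, T=0.447, ωT=1.646524, cosh=2.690816, sinh=2.498098; start (x,ẋ)=(-0.133500, 0.005600) → end (x,ẋ)=(-0.157262, -0.134920)
phase 2: p=0.3409, T=0.269, ωT=0.990862, cosh=1.532405, sinh=1.161149; start (x,ẋ)=(-0.157262, -0.134920) → end (x,ẋ)=(-0.465018, -2.337438)

1 0.4470 -0.1573 -0.1349
2 0.7160 -0.4650 -2.3374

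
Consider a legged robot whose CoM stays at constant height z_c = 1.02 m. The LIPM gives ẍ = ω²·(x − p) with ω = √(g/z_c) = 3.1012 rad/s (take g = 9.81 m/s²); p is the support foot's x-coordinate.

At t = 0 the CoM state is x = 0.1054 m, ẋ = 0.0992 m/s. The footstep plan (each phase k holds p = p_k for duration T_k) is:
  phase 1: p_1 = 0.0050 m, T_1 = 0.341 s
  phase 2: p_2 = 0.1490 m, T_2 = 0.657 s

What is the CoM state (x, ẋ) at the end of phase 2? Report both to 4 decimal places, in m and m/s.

phase 1: p=0.0050, T=0.341, ωT=1.057509, cosh=1.613255, sinh=1.265935; start (x,ẋ)=(0.105400, 0.099200) → end (x,ẋ)=(0.207465, 0.554197)
phase 2: p=0.1490, T=0.657, ωT=2.037488, cosh=3.900837, sinh=3.770481; start (x,ẋ)=(0.207465, 0.554197) → end (x,ẋ)=(1.050863, 2.845466)

x = 1.0509, ẋ = 2.8455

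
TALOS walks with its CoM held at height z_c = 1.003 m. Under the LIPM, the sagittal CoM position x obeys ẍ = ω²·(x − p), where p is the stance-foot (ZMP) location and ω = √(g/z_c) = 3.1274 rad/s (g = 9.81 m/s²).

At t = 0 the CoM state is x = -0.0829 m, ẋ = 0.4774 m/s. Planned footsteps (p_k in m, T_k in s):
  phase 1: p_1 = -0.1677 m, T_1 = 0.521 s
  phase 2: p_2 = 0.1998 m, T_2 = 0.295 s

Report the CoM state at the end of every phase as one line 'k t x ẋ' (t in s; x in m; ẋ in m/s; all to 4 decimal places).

1 0.5210 0.4312 1.9147
2 0.8160 1.1854 3.5556

phase 1: p=-0.1677, T=0.521, ωT=1.629375, cosh=2.648370, sinh=2.452318; start (x,ẋ)=(-0.082900, 0.477400) → end (x,ẋ)=(0.431230, 1.914695)
phase 2: p=0.1998, T=0.295, ωT=0.922583, cosh=1.456636, sinh=1.059145; start (x,ẋ)=(0.431230, 1.914695) → end (x,ẋ)=(1.185352, 3.555595)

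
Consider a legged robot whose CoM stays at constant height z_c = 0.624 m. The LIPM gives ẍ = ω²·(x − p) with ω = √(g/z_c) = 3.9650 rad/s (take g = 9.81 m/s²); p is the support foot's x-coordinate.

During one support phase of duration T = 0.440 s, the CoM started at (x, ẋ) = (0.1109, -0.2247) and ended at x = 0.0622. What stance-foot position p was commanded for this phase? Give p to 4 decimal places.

p = 0.0552

ωT = 3.9650·0.440 = 1.744600; cosh(ωT) = 2.949163, sinh(ωT) = 2.774448
x(T) = p + (x₀−p)·cosh(ωT) + (ẋ₀/ω)·sinh(ωT) ⇒ p·(1 − cosh) = x(T) − x₀·cosh − (ẋ₀/ω)·sinh
numerator   = 0.0622 − (0.1109)·2.949163 − (-0.2247/3.9650)·2.774448 = -0.107632
denominator = 1 − 2.949163 = -1.949163
p = -0.107632 / -1.949163 = 0.0552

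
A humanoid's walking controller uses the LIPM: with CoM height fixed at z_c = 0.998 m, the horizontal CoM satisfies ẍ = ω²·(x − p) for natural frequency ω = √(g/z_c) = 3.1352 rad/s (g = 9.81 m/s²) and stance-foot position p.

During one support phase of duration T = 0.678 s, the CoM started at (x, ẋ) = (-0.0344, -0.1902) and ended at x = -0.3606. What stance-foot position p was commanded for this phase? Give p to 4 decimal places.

ωT = 3.1352·0.678 = 2.125666; cosh(ωT) = 4.248913, sinh(ωT) = 4.129559
x(T) = p + (x₀−p)·cosh(ωT) + (ẋ₀/ω)·sinh(ωT) ⇒ p·(1 − cosh) = x(T) − x₀·cosh − (ẋ₀/ω)·sinh
numerator   = -0.3606 − (-0.0344)·4.248913 − (-0.1902/3.1352)·4.129559 = 0.036086
denominator = 1 − 4.248913 = -3.248913
p = 0.036086 / -3.248913 = -0.0111

p = -0.0111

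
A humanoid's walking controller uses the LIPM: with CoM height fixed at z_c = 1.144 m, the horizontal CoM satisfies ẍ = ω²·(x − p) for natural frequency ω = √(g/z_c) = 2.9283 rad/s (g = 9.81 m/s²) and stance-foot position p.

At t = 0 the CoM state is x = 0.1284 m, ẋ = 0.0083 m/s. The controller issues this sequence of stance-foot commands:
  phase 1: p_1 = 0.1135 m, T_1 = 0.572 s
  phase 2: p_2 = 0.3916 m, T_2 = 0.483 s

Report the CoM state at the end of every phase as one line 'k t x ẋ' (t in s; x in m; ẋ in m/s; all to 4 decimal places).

phase 1: p=0.1135, T=0.572, ωT=1.674988, cosh=2.763020, sinh=2.575709; start (x,ẋ)=(0.128400, 0.008300) → end (x,ẋ)=(0.161970, 0.135316)
phase 2: p=0.3916, T=0.483, ωT=1.414369, cosh=2.178484, sinh=1.935405; start (x,ẋ)=(0.161970, 0.135316) → end (x,ẋ)=(-0.019212, -1.006635)

1 0.5720 0.1620 0.1353
2 1.0550 -0.0192 -1.0066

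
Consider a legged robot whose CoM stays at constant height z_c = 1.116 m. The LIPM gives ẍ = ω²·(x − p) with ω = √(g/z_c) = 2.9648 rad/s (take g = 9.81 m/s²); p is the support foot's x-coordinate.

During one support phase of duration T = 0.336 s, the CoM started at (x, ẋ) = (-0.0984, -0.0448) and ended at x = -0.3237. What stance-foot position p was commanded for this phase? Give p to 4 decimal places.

p = 0.2871

ωT = 2.9648·0.336 = 0.996173; cosh(ωT) = 1.538594, sinh(ωT) = 1.169304
x(T) = p + (x₀−p)·cosh(ωT) + (ẋ₀/ω)·sinh(ωT) ⇒ p·(1 − cosh) = x(T) − x₀·cosh − (ẋ₀/ω)·sinh
numerator   = -0.3237 − (-0.0984)·1.538594 − (-0.0448/2.9648)·1.169304 = -0.154633
denominator = 1 − 1.538594 = -0.538594
p = -0.154633 / -0.538594 = 0.2871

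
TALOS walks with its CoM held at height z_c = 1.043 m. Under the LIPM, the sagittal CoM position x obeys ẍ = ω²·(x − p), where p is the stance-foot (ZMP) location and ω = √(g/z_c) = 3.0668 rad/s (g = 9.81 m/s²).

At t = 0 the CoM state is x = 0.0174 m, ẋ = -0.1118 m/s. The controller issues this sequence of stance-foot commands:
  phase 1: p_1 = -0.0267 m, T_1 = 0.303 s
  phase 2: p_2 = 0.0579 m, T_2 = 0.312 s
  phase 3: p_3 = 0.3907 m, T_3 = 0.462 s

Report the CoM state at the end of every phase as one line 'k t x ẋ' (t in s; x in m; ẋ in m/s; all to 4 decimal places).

phase 1: p=-0.0267, T=0.303, ωT=0.929240, cosh=1.463719, sinh=1.068866; start (x,ẋ)=(0.017400, -0.111800) → end (x,ẋ)=(-0.001115, -0.019084)
phase 2: p=0.0579, T=0.312, ωT=0.956842, cosh=1.493782, sinh=1.109678; start (x,ẋ)=(-0.001115, -0.019084) → end (x,ẋ)=(-0.037162, -0.229347)
phase 3: p=0.3907, T=0.462, ωT=1.416862, cosh=2.183315, sinh=1.940842; start (x,ẋ)=(-0.037162, -0.229347) → end (x,ẋ)=(-0.688600, -3.047441)

1 0.3030 -0.0011 -0.0191
2 0.6150 -0.0372 -0.2293
3 1.0770 -0.6886 -3.0474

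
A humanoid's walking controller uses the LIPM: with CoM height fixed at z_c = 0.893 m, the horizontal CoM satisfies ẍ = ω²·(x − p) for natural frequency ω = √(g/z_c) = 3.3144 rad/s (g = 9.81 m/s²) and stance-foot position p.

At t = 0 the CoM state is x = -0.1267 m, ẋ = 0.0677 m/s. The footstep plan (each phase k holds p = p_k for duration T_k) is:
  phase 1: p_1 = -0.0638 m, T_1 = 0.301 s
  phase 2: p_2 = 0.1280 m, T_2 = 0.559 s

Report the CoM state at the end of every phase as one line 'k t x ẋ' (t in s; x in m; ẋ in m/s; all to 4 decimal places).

1 0.3010 -0.1368 -0.1400
2 0.8600 -0.8683 -3.1865

phase 1: p=-0.0638, T=0.301, ωT=0.997634, cosh=1.540305, sinh=1.171554; start (x,ẋ)=(-0.126700, 0.067700) → end (x,ẋ)=(-0.136755, -0.139962)
phase 2: p=0.1280, T=0.559, ωT=1.852750, cosh=3.267068, sinh=3.110263; start (x,ẋ)=(-0.136755, -0.139962) → end (x,ẋ)=(-0.868314, -3.186533)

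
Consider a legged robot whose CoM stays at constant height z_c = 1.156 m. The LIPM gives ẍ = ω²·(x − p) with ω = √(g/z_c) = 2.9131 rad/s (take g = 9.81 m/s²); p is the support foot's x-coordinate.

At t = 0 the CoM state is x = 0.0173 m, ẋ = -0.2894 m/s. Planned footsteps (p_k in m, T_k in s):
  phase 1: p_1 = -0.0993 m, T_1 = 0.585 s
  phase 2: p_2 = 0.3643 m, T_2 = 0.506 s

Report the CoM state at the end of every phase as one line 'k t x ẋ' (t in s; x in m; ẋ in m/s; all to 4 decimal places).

1 0.5850 -0.0322 0.0809
2 1.0910 -0.4894 -2.2039

phase 1: p=-0.0993, T=0.585, ωT=1.704163, cosh=2.839355, sinh=2.657431; start (x,ẋ)=(0.017300, -0.289400) → end (x,ẋ)=(-0.032232, 0.080933)
phase 2: p=0.3643, T=0.506, ωT=1.474029, cosh=2.297896, sinh=2.068895; start (x,ẋ)=(-0.032232, 0.080933) → end (x,ẋ)=(-0.489410, -2.203881)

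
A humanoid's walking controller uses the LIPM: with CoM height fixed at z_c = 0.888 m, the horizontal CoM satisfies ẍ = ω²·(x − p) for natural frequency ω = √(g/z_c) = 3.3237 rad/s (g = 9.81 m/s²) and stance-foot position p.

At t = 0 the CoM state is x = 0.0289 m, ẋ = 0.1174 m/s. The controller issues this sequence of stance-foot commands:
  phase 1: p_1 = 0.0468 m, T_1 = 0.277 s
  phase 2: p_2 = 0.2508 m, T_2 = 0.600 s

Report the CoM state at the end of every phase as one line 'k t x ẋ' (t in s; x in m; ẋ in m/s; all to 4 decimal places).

phase 1: p=0.0468, T=0.277, ωT=0.920665, cosh=1.454607, sinh=1.056353; start (x,ẋ)=(0.028900, 0.117400) → end (x,ẋ)=(0.058075, 0.107924)
phase 2: p=0.2508, T=0.600, ωT=1.994220, cosh=3.741295, sinh=3.605175; start (x,ẋ)=(0.058075, 0.107924) → end (x,ẋ)=(-0.353177, -1.905555)

1 0.2770 0.0581 0.1079
2 0.8770 -0.3532 -1.9056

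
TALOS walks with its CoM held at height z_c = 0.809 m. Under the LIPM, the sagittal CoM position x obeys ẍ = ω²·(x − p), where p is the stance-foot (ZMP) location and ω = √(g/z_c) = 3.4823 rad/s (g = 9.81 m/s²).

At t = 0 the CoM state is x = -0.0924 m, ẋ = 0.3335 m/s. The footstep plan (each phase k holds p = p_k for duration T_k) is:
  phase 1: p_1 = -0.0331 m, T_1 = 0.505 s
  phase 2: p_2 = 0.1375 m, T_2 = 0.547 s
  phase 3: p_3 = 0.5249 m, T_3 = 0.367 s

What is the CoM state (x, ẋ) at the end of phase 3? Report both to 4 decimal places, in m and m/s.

phase 1: p=-0.0331, T=0.505, ωT=1.758561, cosh=2.988187, sinh=2.815895; start (x,ẋ)=(-0.092400, 0.333500) → end (x,ẋ)=(0.059379, 0.415077)
phase 2: p=0.1375, T=0.547, ωT=1.904818, cosh=3.433518, sinh=3.284668; start (x,ẋ)=(0.059379, 0.415077) → end (x,ẋ)=(0.260790, 0.531609)
phase 3: p=0.5249, T=0.367, ωT=1.278004, cosh=1.934031, sinh=1.655438; start (x,ẋ)=(0.260790, 0.531609) → end (x,ẋ)=(0.266822, -0.494376)

x = 0.2668, ẋ = -0.4944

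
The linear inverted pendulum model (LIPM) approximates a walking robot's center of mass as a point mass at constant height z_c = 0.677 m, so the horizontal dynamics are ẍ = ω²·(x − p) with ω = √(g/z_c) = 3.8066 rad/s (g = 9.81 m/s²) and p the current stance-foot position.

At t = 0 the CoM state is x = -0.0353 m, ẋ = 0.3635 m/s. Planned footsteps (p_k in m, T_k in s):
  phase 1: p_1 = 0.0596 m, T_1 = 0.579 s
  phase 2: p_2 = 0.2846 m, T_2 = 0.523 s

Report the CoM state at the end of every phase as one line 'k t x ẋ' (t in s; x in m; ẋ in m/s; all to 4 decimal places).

1 0.5790 0.0518 0.0502
2 1.1020 -0.5363 -2.9968

phase 1: p=0.0596, T=0.579, ωT=2.204021, cosh=4.585869, sinh=4.475511; start (x,ẋ)=(-0.035300, 0.363500) → end (x,ẋ)=(0.051777, 0.050202)
phase 2: p=0.2846, T=0.523, ωT=1.990852, cosh=3.729173, sinh=3.592594; start (x,ẋ)=(0.051777, 0.050202) → end (x,ẋ)=(-0.536259, -2.996781)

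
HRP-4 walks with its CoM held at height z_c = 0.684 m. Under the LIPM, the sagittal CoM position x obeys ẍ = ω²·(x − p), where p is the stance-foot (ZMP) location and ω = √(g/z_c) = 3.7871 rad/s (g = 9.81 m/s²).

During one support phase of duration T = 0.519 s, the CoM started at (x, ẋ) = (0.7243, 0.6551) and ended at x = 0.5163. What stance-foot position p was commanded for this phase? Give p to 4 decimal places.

ωT = 3.7871·0.519 = 1.965505; cosh(ωT) = 3.639301, sinh(ωT) = 3.499215
x(T) = p + (x₀−p)·cosh(ωT) + (ẋ₀/ω)·sinh(ωT) ⇒ p·(1 − cosh) = x(T) − x₀·cosh − (ẋ₀/ω)·sinh
numerator   = 0.5163 − (0.7243)·3.639301 − (0.6551/3.7871)·3.499215 = -2.724947
denominator = 1 − 3.639301 = -2.639301
p = -2.724947 / -2.639301 = 1.0325

p = 1.0325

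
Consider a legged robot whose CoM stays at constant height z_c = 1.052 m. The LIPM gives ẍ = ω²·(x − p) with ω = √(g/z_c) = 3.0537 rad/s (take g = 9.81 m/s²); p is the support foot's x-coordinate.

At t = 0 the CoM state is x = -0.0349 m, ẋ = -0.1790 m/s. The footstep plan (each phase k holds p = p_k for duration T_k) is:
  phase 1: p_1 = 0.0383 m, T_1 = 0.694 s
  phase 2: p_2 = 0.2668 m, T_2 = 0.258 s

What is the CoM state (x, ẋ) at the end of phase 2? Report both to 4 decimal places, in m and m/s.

x = -1.2432, ẋ = -4.2912

phase 1: p=0.0383, T=0.694, ωT=2.119268, cosh=4.222580, sinh=4.102460; start (x,ẋ)=(-0.034900, -0.179000) → end (x,ẋ)=(-0.511268, -1.672868)
phase 2: p=0.2668, T=0.258, ωT=0.787855, cosh=1.326747, sinh=0.871927; start (x,ẋ)=(-0.511268, -1.672868) → end (x,ẋ)=(-1.243156, -4.291161)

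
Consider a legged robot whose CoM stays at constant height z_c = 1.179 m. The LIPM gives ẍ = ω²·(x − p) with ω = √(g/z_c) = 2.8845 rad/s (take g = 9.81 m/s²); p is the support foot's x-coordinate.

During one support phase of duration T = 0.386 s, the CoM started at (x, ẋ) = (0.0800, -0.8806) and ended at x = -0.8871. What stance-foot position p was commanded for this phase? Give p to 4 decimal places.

ωT = 2.8845·0.386 = 1.113417; cosh(ωT) = 1.686590, sinh(ωT) = 1.358155
x(T) = p + (x₀−p)·cosh(ωT) + (ẋ₀/ω)·sinh(ωT) ⇒ p·(1 − cosh) = x(T) − x₀·cosh − (ẋ₀/ω)·sinh
numerator   = -0.8871 − (0.0800)·1.686590 − (-0.8806/2.8845)·1.358155 = -0.607400
denominator = 1 − 1.686590 = -0.686590
p = -0.607400 / -0.686590 = 0.8847

p = 0.8847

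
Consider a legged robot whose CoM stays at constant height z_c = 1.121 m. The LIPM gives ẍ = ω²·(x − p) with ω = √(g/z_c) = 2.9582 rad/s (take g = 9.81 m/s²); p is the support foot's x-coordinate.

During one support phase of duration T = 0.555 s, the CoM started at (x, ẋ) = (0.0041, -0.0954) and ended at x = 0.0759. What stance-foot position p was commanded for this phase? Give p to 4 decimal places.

p = -0.0864

ωT = 2.9582·0.555 = 1.641801; cosh(ωT) = 2.679047, sinh(ωT) = 2.485416
x(T) = p + (x₀−p)·cosh(ωT) + (ẋ₀/ω)·sinh(ωT) ⇒ p·(1 − cosh) = x(T) − x₀·cosh − (ẋ₀/ω)·sinh
numerator   = 0.0759 − (0.0041)·2.679047 − (-0.0954/2.9582)·2.485416 = 0.145069
denominator = 1 − 2.679047 = -1.679047
p = 0.145069 / -1.679047 = -0.0864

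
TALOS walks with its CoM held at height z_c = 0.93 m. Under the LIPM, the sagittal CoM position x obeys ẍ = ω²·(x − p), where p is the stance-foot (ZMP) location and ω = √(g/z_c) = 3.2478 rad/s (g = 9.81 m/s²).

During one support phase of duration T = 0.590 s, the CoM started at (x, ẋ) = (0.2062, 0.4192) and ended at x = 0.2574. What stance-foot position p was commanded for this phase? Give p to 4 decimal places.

ωT = 3.2478·0.590 = 1.916202; cosh(ωT) = 3.471133, sinh(ωT) = 3.323968
x(T) = p + (x₀−p)·cosh(ωT) + (ẋ₀/ω)·sinh(ωT) ⇒ p·(1 − cosh) = x(T) − x₀·cosh − (ẋ₀/ω)·sinh
numerator   = 0.2574 − (0.2062)·3.471133 − (0.4192/3.2478)·3.323968 = -0.887379
denominator = 1 − 3.471133 = -2.471133
p = -0.887379 / -2.471133 = 0.3591

p = 0.3591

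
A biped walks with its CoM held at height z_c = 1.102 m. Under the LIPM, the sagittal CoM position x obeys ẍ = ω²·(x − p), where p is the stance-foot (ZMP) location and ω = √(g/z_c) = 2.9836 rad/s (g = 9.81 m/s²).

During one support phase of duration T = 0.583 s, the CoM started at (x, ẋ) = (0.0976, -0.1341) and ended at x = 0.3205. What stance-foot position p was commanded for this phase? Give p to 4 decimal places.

p = -0.0817

ωT = 2.9836·0.583 = 1.739439; cosh(ωT) = 2.934883, sinh(ωT) = 2.759264
x(T) = p + (x₀−p)·cosh(ωT) + (ẋ₀/ω)·sinh(ωT) ⇒ p·(1 − cosh) = x(T) − x₀·cosh − (ẋ₀/ω)·sinh
numerator   = 0.3205 − (0.0976)·2.934883 − (-0.1341/2.9836)·2.759264 = 0.158072
denominator = 1 − 2.934883 = -1.934883
p = 0.158072 / -1.934883 = -0.0817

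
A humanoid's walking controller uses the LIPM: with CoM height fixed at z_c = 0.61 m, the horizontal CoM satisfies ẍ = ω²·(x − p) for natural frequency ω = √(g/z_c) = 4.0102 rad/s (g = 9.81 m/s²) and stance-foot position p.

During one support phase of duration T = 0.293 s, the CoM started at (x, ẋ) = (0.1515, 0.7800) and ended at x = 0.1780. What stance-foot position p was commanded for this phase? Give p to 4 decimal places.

ωT = 4.0102·0.293 = 1.174989; cosh(ωT) = 1.773464, sinh(ωT) = 1.464642
x(T) = p + (x₀−p)·cosh(ωT) + (ẋ₀/ω)·sinh(ωT) ⇒ p·(1 − cosh) = x(T) − x₀·cosh − (ẋ₀/ω)·sinh
numerator   = 0.1780 − (0.1515)·1.773464 − (0.7800/4.0102)·1.464642 = -0.375559
denominator = 1 − 1.773464 = -0.773464
p = -0.375559 / -0.773464 = 0.4856

p = 0.4856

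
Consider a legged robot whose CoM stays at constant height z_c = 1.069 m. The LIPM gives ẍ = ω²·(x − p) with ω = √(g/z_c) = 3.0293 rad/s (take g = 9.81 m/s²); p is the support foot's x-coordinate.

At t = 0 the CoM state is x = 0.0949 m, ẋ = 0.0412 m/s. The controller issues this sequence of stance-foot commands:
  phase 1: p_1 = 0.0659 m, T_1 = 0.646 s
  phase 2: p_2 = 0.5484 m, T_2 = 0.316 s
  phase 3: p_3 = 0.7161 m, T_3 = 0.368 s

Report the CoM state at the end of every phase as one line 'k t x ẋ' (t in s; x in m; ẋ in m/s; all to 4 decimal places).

1 0.6460 0.2177 0.4534
2 0.9620 0.2205 -0.4347
3 1.3300 -0.3159 -2.7765

phase 1: p=0.0659, T=0.646, ωT=1.956928, cosh=3.609421, sinh=3.468129; start (x,ẋ)=(0.094900, 0.041200) → end (x,ẋ)=(0.217742, 0.453382)
phase 2: p=0.5484, T=0.316, ωT=0.957259, cosh=1.494246, sinh=1.110302; start (x,ẋ)=(0.217742, 0.453382) → end (x,ẋ)=(0.220489, -0.434685)
phase 3: p=0.7161, T=0.368, ωT=1.114782, cosh=1.688446, sinh=1.360459; start (x,ẋ)=(0.220489, -0.434685) → end (x,ẋ)=(-0.315929, -2.776472)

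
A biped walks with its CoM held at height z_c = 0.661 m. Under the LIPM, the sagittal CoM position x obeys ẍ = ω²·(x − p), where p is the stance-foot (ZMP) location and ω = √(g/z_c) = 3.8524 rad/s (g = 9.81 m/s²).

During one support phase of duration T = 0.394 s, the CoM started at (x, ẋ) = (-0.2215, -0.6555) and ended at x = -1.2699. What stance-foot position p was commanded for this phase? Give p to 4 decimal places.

p = 0.2666

ωT = 3.8524·0.394 = 1.517846; cosh(ωT) = 2.390784, sinh(ωT) = 2.171601
x(T) = p + (x₀−p)·cosh(ωT) + (ẋ₀/ω)·sinh(ωT) ⇒ p·(1 − cosh) = x(T) − x₀·cosh − (ẋ₀/ω)·sinh
numerator   = -1.2699 − (-0.2215)·2.390784 − (-0.6555/3.8524)·2.171601 = -0.370835
denominator = 1 − 2.390784 = -1.390784
p = -0.370835 / -1.390784 = 0.2666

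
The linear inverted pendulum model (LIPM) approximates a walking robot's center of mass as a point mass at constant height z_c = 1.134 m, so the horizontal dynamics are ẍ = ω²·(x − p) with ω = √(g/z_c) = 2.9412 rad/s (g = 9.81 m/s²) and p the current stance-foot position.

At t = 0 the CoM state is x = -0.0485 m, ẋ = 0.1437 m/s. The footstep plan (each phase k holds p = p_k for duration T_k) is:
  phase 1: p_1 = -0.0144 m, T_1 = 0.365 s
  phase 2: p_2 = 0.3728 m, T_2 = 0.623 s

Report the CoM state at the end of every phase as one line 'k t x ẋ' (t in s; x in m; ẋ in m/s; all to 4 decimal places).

1 0.3650 -0.0070 0.1052
2 0.9880 -0.7353 -3.0635

phase 1: p=-0.0144, T=0.365, ωT=1.073538, cosh=1.633755, sinh=1.291958; start (x,ẋ)=(-0.048500, 0.143700) → end (x,ẋ)=(-0.006989, 0.105194)
phase 2: p=0.3728, T=0.623, ωT=1.832368, cosh=3.204349, sinh=3.044315; start (x,ẋ)=(-0.006989, 0.105194) → end (x,ẋ)=(-0.735295, -3.063530)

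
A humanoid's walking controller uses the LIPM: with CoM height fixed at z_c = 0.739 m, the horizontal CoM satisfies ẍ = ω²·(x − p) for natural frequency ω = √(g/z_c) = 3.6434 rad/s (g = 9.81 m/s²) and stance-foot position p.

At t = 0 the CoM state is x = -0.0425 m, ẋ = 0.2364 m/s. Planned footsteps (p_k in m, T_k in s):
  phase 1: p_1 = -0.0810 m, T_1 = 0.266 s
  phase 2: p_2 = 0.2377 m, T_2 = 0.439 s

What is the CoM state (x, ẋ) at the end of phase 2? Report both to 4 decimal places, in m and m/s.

phase 1: p=-0.0810, T=0.266, ωT=0.969144, cosh=1.507548, sinh=1.128140; start (x,ẋ)=(-0.042500, 0.236400) → end (x,ẋ)=(0.050239, 0.514630)
phase 2: p=0.2377, T=0.439, ωT=1.599453, cosh=2.576164, sinh=2.374157; start (x,ẋ)=(0.050239, 0.514630) → end (x,ẋ)=(0.090120, -0.295765)

x = 0.0901, ẋ = -0.2958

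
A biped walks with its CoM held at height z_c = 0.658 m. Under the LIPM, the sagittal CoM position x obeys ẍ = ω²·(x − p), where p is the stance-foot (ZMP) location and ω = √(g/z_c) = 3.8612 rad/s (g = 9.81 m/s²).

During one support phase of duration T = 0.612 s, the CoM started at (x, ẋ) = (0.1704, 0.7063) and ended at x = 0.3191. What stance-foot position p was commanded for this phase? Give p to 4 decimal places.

ωT = 3.8612·0.612 = 2.363054; cosh(ωT) = 5.358741, sinh(ωT) = 5.264609
x(T) = p + (x₀−p)·cosh(ωT) + (ẋ₀/ω)·sinh(ωT) ⇒ p·(1 − cosh) = x(T) − x₀·cosh − (ẋ₀/ω)·sinh
numerator   = 0.3191 − (0.1704)·5.358741 − (0.7063/3.8612)·5.264609 = -1.557044
denominator = 1 − 5.358741 = -4.358741
p = -1.557044 / -4.358741 = 0.3572

p = 0.3572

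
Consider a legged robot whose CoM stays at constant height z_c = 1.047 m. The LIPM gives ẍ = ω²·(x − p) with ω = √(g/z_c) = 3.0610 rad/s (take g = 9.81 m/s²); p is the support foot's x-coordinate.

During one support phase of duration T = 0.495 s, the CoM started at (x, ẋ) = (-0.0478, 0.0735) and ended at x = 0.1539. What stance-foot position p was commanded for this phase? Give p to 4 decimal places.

p = -0.1559

ωT = 3.0610·0.495 = 1.515195; cosh(ωT) = 2.385037, sinh(ωT) = 2.165272
x(T) = p + (x₀−p)·cosh(ωT) + (ẋ₀/ω)·sinh(ωT) ⇒ p·(1 − cosh) = x(T) − x₀·cosh − (ẋ₀/ω)·sinh
numerator   = 0.1539 − (-0.0478)·2.385037 − (0.0735/3.0610)·2.165272 = 0.215913
denominator = 1 − 2.385037 = -1.385037
p = 0.215913 / -1.385037 = -0.1559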